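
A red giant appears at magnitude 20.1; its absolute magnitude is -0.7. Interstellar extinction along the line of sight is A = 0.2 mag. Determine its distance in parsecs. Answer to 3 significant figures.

m − M = 5 log₁₀(d/10 pc) + A  ⇒  20.1 − (-0.7) − 0.2 = 5 log₁₀(d/10)
20.600 = 5 log₁₀(d/10)
log₁₀ d = (m − M − A)/5 + 1 = 5.1200
d = 10^5.1200 = 131800 pc

d ≈ 132000 pc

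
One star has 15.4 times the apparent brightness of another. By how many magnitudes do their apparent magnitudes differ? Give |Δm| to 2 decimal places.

|Δm| ≈ 2.97

Pogson: Δm = −2.5 log₁₀(ratio) = −2.5 log₁₀(15.4) = −2.5 × 1.1875 = -2.969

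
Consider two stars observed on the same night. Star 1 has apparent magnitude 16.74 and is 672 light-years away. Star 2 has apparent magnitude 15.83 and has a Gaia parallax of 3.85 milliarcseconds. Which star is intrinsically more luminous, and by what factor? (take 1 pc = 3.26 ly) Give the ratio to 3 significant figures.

Star 1: d = 672 ly / 3.26 = 206.1 pc
Star 1: M = m − 5 log₁₀ d + 5 = 16.74 − 5·2.3142 + 5 = 10.169
Star 2: p = 3.85 mas = 3.85×10^-3″ → d = 1/p = 259.7 pc
Star 2: M = m − 5 log₁₀ d + 5 = 15.83 − 5·2.4145 + 5 = 8.757
ΔM = M_1 − M_2 = 10.169 − (8.757) = 1.412; smaller M is more luminous → Star 2.
L ratio = 10^(0.4 |ΔM|) = 10^0.565 = 3.671

Star 2 is more luminous, by a factor of 3.67.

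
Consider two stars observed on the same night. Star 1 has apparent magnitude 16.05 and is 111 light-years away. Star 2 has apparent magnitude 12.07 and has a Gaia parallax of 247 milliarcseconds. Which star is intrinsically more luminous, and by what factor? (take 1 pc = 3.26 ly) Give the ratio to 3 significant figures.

Star 1: d = 111 ly / 3.26 = 34.05 pc
Star 1: M = m − 5 log₁₀ d + 5 = 16.05 − 5·1.5321 + 5 = 13.389
Star 2: p = 247 mas = 0.247″ → d = 1/p = 4.049 pc
Star 2: M = m − 5 log₁₀ d + 5 = 12.07 − 5·0.6073 + 5 = 14.033
ΔM = M_1 − M_2 = 13.389 − (14.033) = -0.644; smaller M is more luminous → Star 1.
L ratio = 10^(0.4 |ΔM|) = 10^0.258 = 1.810

Star 1 is more luminous, by a factor of 1.81.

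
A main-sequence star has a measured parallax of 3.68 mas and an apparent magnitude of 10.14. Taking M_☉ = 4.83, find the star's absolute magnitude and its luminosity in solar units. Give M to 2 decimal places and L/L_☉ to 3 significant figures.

d = 1/p = 1000/3.68 mas = 271.7 pc
M = m − 5 log₁₀ d + 5 = 10.14 − 5·2.4342 + 5 = 2.969
M − M_☉ = 2.969 − 4.83 = -1.861
L/L_☉ = 10^(−0.4 × -1.861) = 5.550

M ≈ 2.97; L/L_☉ ≈ 5.55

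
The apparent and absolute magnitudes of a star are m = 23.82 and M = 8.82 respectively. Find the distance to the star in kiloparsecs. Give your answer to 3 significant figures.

μ = m − M = 15.000
m − M = 5 log₁₀ d − 5
log₁₀ d = (m − M)/5 + 1 = 4.0000
d = 10^4.0000 = 10000 pc
= 10.00 kpc

d ≈ 10.0 kpc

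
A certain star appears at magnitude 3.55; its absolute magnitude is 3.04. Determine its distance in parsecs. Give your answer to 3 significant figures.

d ≈ 12.6 pc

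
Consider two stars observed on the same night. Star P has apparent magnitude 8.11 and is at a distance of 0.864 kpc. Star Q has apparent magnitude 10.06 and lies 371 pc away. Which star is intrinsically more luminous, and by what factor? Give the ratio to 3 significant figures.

Star P is more luminous, by a factor of 32.7.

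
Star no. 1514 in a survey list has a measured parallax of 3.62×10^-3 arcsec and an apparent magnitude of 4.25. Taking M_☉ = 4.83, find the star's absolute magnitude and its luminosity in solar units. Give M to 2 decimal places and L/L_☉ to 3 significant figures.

d = 1/p = 1/3.62×10^-3″ = 276.2 pc
M = m − 5 log₁₀ d + 5 = 4.25 − 5·2.4413 + 5 = -2.956
M − M_☉ = -2.956 − 4.83 = -7.786
L/L_☉ = 10^(−0.4 × -7.786) = 1302

M ≈ -2.96; L/L_☉ ≈ 1300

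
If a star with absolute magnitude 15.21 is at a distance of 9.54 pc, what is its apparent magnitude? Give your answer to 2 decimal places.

m = M + 5 log₁₀ d − 5 = 15.21 + 5·0.9795 − 5 = 15.108

m ≈ 15.11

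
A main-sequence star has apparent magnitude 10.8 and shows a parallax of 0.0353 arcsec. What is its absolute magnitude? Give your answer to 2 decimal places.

M ≈ 8.54

d = 1/p = 1/0.0353″ = 28.33 pc
5 log₁₀(d/10 pc) = 5 log₁₀(28.33) − 5 = 2.261
M = m − 5 log₁₀(d/10) = 10.8 − 2.261 = 8.539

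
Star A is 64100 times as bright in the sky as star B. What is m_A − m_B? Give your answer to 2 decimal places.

m_A − m_B ≈ -12.02

Pogson: Δm = −2.5 log₁₀(ratio) = −2.5 log₁₀(64100) = −2.5 × 4.8069 = -12.017
Star A is brighter, so it has the smaller magnitude: the difference is negative.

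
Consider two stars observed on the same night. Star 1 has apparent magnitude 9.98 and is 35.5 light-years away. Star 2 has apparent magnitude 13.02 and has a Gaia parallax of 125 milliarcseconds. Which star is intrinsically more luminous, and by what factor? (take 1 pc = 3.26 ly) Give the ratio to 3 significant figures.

Star 1 is more luminous, by a factor of 30.5.

Star 1: d = 35.5 ly / 3.26 = 10.89 pc
Star 1: M = m − 5 log₁₀ d + 5 = 9.98 − 5·1.0370 + 5 = 9.795
Star 2: p = 125 mas = 0.125″ → d = 1/p = 8.000 pc
Star 2: M = m − 5 log₁₀ d + 5 = 13.02 − 5·0.9031 + 5 = 13.505
ΔM = M_1 − M_2 = 9.795 − (13.505) = -3.710; smaller M is more luminous → Star 1.
L ratio = 10^(0.4 |ΔM|) = 10^1.484 = 30.47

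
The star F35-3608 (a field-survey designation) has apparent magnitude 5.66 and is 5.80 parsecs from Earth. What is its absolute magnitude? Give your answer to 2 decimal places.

5 log₁₀(d/10 pc) = 5 log₁₀(5.800) − 5 = -1.183
M = m − 5 log₁₀(d/10) = 5.66 + 1.183 = 6.843

M ≈ 6.84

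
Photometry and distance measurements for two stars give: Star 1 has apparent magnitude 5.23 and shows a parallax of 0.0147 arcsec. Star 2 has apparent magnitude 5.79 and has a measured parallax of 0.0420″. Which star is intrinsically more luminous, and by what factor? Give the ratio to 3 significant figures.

Star 1 is more luminous, by a factor of 13.7.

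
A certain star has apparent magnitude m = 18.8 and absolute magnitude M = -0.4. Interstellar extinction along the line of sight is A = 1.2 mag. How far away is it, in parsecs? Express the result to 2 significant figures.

m − M = 5 log₁₀(d/10 pc) + A  ⇒  18.8 − (-0.4) − 1.2 = 5 log₁₀(d/10)
18.000 = 5 log₁₀(d/10)
log₁₀ d = (m − M − A)/5 + 1 = 4.6000
d = 10^4.6000 = 39810 pc

d ≈ 40000 pc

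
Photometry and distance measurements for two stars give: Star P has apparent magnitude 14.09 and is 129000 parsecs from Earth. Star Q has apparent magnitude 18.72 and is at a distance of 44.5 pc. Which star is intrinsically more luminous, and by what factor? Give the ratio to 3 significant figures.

Star P is more luminous, by a factor of 5.98×10^8.

Star P: M = m − 5 log₁₀ d + 5 = 14.09 − 5·5.1106 + 5 = -6.463
Star Q: M = m − 5 log₁₀ d + 5 = 18.72 − 5·1.6484 + 5 = 15.478
ΔM = M_P − M_Q = -6.463 − (15.478) = -21.941; smaller M is more luminous → Star P.
L ratio = 10^(0.4 |ΔM|) = 10^8.776 = 5.977×10^8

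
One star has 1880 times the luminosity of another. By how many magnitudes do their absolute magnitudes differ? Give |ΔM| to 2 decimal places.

Pogson: ΔM = −2.5 log₁₀(ratio) = −2.5 log₁₀(1880) = −2.5 × 3.2742 = -8.185

|ΔM| ≈ 8.19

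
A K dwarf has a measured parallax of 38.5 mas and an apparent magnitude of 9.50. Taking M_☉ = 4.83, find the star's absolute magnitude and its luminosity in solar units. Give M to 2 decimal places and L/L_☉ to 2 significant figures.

d = 1/p = 1000/38.5 mas = 25.97 pc
M = m − 5 log₁₀ d + 5 = 9.50 − 5·1.4145 + 5 = 7.427
M − M_☉ = 7.427 − 4.83 = 2.597
L/L_☉ = 10^(−0.4 × 2.597) = 0.09143

M ≈ 7.43; L/L_☉ ≈ 0.091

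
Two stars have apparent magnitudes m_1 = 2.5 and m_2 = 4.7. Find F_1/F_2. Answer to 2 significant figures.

Δm = 2.5 − (4.7) = -2.2
Flux ratio = 10^(−0.4 Δm) = 10^(−0.4 × -2.2) = 10^0.880 = 7.586

F_1/F_2 ≈ 7.6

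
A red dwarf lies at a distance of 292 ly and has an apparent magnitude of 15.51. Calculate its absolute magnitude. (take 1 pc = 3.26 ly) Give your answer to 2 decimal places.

d = 292 ly / 3.26 = 89.57 pc
5 log₁₀(d/10 pc) = 5 log₁₀(89.57) − 5 = 4.761
M = m − 5 log₁₀(d/10) = 15.51 − 4.761 = 10.749

M ≈ 10.75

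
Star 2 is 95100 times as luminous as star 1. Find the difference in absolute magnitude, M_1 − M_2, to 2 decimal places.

Pogson: ΔM = −2.5 log₁₀(ratio) = −2.5 log₁₀(95100) = −2.5 × 4.9782 = -12.445
Star 2 is brighter so has the smaller magnitude: M_1 − M_2 is positive.

M_1 − M_2 ≈ 12.45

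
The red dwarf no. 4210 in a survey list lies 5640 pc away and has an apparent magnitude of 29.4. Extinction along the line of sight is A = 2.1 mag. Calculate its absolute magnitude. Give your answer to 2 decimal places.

M ≈ 13.54

5 log₁₀(d/10 pc) = 5 log₁₀(5640) − 5 = 13.756
M = m − 5 log₁₀(d/10) − A = 29.4 − 13.756 − 2.1 = 13.544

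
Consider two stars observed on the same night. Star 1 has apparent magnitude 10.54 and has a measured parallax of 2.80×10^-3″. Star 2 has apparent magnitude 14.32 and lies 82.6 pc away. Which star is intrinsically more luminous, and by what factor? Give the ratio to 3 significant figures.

Star 1 is more luminous, by a factor of 608.

Star 1: d = 1/p = 1/2.80×10^-3″ = 357.1 pc
Star 1: M = m − 5 log₁₀ d + 5 = 10.54 − 5·2.5528 + 5 = 2.776
Star 2: M = m − 5 log₁₀ d + 5 = 14.32 − 5·1.9170 + 5 = 9.735
ΔM = M_1 − M_2 = 2.776 − (9.735) = -6.959; smaller M is more luminous → Star 1.
L ratio = 10^(0.4 |ΔM|) = 10^2.784 = 607.7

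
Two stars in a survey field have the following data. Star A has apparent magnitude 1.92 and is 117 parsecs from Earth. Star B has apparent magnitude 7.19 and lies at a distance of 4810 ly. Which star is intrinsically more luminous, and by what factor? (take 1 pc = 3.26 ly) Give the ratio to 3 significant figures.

Star B is more luminous, by a factor of 1.24.

Star A: M = m − 5 log₁₀ d + 5 = 1.92 − 5·2.0682 + 5 = -3.421
Star B: d = 4810 ly / 3.26 = 1475 pc
Star B: M = m − 5 log₁₀ d + 5 = 7.19 − 5·3.1689 + 5 = -3.655
ΔM = M_A − M_B = -3.421 − (-3.655) = 0.234; smaller M is more luminous → Star B.
L ratio = 10^(0.4 |ΔM|) = 10^0.093 = 1.240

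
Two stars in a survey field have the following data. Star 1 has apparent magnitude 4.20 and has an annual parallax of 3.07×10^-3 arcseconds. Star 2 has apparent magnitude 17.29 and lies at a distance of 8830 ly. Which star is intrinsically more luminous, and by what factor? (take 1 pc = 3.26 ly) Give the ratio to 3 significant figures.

Star 1: d = 1/p = 1/3.07×10^-3″ = 325.7 pc
Star 1: M = m − 5 log₁₀ d + 5 = 4.20 − 5·2.5129 + 5 = -3.364
Star 2: d = 8830 ly / 3.26 = 2709 pc
Star 2: M = m − 5 log₁₀ d + 5 = 17.29 − 5·3.4327 + 5 = 5.126
ΔM = M_1 − M_2 = -3.364 − (5.126) = -8.491; smaller M is more luminous → Star 1.
L ratio = 10^(0.4 |ΔM|) = 10^3.396 = 2490

Star 1 is more luminous, by a factor of 2490.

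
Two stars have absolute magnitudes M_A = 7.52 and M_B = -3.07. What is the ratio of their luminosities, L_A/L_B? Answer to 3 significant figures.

L_A/L_B ≈ 5.81×10^-5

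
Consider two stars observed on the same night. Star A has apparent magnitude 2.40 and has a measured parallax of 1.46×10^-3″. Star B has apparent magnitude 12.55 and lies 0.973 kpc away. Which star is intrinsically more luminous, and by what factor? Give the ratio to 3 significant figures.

Star A: d = 1/p = 1/1.46×10^-3″ = 684.9 pc
Star A: M = m − 5 log₁₀ d + 5 = 2.40 − 5·2.8356 + 5 = -6.778
Star B: d = 0.973 kpc = 973.0 pc
Star B: M = m − 5 log₁₀ d + 5 = 12.55 − 5·2.9881 + 5 = 2.609
ΔM = M_A − M_B = -6.778 − (2.609) = -9.388; smaller M is more luminous → Star A.
L ratio = 10^(0.4 |ΔM|) = 10^3.755 = 5689

Star A is more luminous, by a factor of 5690.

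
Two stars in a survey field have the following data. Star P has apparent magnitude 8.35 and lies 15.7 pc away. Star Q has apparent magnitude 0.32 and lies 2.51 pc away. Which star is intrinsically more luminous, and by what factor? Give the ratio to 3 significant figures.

Star Q is more luminous, by a factor of 41.6.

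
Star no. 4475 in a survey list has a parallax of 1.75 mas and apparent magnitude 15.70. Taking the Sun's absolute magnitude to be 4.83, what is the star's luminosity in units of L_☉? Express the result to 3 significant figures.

d = 1/p = 1000/1.75 mas = 571.4 pc
M = m − 5 log₁₀ d + 5 = 15.70 − 5·2.7570 + 5 = 6.915
M − M_☉ = 6.915 − 4.83 = 2.085
L/L_☉ = 10^(−0.4 × 2.085) = 0.1465

L/L_☉ ≈ 0.147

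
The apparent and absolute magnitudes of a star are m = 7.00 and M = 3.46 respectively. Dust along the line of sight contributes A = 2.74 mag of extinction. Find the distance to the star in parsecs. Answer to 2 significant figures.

d ≈ 14 pc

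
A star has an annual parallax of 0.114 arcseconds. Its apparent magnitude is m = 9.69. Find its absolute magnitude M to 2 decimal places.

M ≈ 9.97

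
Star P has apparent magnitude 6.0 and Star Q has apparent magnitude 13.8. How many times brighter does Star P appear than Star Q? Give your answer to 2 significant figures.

1300

Magnitude difference = -7.8
Flux ratio = 10^(−0.4 Δm) = 10^(−0.4 × -7.8) = 10^3.120 = 1318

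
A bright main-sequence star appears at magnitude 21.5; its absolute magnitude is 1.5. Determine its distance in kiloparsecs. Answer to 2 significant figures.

d ≈ 100 kpc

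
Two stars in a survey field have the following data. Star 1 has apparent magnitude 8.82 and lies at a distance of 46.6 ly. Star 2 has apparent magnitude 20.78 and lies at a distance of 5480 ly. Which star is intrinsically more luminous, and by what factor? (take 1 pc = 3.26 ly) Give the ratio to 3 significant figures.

Star 1 is more luminous, by a factor of 4.40.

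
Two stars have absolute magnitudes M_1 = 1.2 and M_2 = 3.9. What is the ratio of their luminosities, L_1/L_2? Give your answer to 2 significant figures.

L_1/L_2 ≈ 12

ΔM = M_1 − M_2 = -2.7
L_1/L_2 = 10^(−0.4 ΔM) = 10^1.080 = 12.02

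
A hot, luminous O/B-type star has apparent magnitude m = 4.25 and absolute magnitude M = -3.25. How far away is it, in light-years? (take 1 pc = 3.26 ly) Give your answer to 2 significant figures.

d ≈ 1000 ly

μ = m − M = 7.500
m − M = 5 log₁₀ d − 5
log₁₀ d = (m − M)/5 + 1 = 2.5000
d = 10^2.5000 = 316.2 pc
= 1031 ly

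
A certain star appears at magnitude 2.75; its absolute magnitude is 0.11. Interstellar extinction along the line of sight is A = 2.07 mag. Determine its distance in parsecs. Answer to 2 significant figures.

d ≈ 13 pc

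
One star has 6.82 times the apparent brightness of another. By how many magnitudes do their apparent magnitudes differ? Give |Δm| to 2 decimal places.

Pogson: Δm = −2.5 log₁₀(ratio) = −2.5 log₁₀(6.82) = −2.5 × 0.8338 = -2.084

|Δm| ≈ 2.08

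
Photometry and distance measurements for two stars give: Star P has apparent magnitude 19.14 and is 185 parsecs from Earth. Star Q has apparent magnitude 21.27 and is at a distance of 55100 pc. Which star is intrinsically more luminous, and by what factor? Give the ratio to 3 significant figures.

Star Q is more luminous, by a factor of 12500.

Star P: M = m − 5 log₁₀ d + 5 = 19.14 − 5·2.2672 + 5 = 12.804
Star Q: M = m − 5 log₁₀ d + 5 = 21.27 − 5·4.7412 + 5 = 2.564
ΔM = M_P − M_Q = 12.804 − (2.564) = 10.240; smaller M is more luminous → Star Q.
L ratio = 10^(0.4 |ΔM|) = 10^4.096 = 12470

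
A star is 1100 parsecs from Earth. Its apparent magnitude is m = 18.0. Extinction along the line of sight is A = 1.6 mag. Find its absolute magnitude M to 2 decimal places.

M ≈ 6.19

5 log₁₀(d/10 pc) = 5 log₁₀(1100) − 5 = 10.207
M = m − 5 log₁₀(d/10) − A = 18.0 − 10.207 − 1.6 = 6.193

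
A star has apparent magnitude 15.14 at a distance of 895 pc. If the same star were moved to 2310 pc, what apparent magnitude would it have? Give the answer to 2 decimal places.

m ≈ 17.20

Flux ∝ 1/d², so Δm = 5 log₁₀(d₂/d₁) = 5 log₁₀(2310/895) = 2.059
m₂ = m₁ + Δm = 15.14 + (2.059) = 17.199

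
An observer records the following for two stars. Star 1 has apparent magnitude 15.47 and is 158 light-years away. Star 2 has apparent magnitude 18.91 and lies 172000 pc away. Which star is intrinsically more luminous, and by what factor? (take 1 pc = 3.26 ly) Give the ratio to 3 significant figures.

Star 2 is more luminous, by a factor of 530000.

Star 1: d = 158 ly / 3.26 = 48.47 pc
Star 1: M = m − 5 log₁₀ d + 5 = 15.47 − 5·1.6854 + 5 = 12.043
Star 2: M = m − 5 log₁₀ d + 5 = 18.91 − 5·5.2355 + 5 = -2.268
ΔM = M_1 − M_2 = 12.043 − (-2.268) = 14.310; smaller M is more luminous → Star 2.
L ratio = 10^(0.4 |ΔM|) = 10^5.724 = 529900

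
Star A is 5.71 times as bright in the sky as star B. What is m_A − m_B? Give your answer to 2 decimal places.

Pogson: Δm = −2.5 log₁₀(ratio) = −2.5 log₁₀(5.71) = −2.5 × 0.7566 = -1.892
Star A is brighter, so it has the smaller magnitude: the difference is negative.

m_A − m_B ≈ -1.89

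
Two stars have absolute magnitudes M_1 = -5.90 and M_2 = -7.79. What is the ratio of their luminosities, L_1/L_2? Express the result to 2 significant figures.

L_1/L_2 ≈ 0.18

ΔM = M_1 − M_2 = 1.89
L_1/L_2 = 10^(−0.4 ΔM) = 10^-0.756 = 0.1754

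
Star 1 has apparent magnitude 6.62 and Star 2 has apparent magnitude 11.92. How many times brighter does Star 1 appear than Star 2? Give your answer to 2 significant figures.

Δm = 6.62 − (11.92) = -5.30
Flux ratio = 10^(−0.4 Δm) = 10^(−0.4 × -5.30) = 10^2.120 = 131.8

130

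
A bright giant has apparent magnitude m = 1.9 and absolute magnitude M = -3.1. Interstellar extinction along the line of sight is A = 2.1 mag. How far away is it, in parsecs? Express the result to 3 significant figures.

d ≈ 38.0 pc

m − M = 5 log₁₀(d/10 pc) + A  ⇒  1.9 − (-3.1) − 2.1 = 5 log₁₀(d/10)
2.900 = 5 log₁₀(d/10)
log₁₀ d = (m − M − A)/5 + 1 = 1.5800
d = 10^1.5800 = 38.02 pc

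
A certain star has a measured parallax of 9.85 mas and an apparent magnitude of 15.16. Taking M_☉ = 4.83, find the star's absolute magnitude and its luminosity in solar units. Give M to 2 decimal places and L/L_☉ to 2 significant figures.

M ≈ 10.13; L/L_☉ ≈ 7.6×10^-3

d = 1/p = 1000/9.85 mas = 101.5 pc
M = m − 5 log₁₀ d + 5 = 15.16 − 5·2.0066 + 5 = 10.127
M − M_☉ = 10.127 − 4.83 = 5.297
L/L_☉ = 10^(−0.4 × 5.297) = 7.605×10^-3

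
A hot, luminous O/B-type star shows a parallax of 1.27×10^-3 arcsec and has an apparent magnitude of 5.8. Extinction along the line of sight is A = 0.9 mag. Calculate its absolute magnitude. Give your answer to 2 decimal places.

M ≈ -4.58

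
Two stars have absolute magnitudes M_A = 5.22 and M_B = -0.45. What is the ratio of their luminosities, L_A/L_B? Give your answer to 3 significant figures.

L_A/L_B ≈ 5.40×10^-3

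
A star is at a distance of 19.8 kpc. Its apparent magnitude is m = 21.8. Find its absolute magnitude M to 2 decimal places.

M ≈ 5.32

d = 19.8 kpc = 19800 pc
5 log₁₀(d/10 pc) = 5 log₁₀(19800) − 5 = 16.483
M = m − 5 log₁₀(d/10) = 21.8 − 16.483 = 5.317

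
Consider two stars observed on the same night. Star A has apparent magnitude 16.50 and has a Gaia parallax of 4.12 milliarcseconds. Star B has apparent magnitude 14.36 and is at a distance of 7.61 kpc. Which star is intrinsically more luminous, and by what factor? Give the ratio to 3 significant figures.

Star A: p = 4.12 mas = 4.12×10^-3″ → d = 1/p = 242.7 pc
Star A: M = m − 5 log₁₀ d + 5 = 16.50 − 5·2.3851 + 5 = 9.574
Star B: d = 7.61 kpc = 7610 pc
Star B: M = m − 5 log₁₀ d + 5 = 14.36 − 5·3.8814 + 5 = -0.047
ΔM = M_A − M_B = 9.574 − (-0.047) = 9.621; smaller M is more luminous → Star B.
L ratio = 10^(0.4 |ΔM|) = 10^3.849 = 7056

Star B is more luminous, by a factor of 7060.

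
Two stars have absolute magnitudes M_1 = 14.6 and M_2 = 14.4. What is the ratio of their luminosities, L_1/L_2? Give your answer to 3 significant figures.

ΔM = M_1 − M_2 = 0.2
L_1/L_2 = 10^(−0.4 ΔM) = 10^-0.080 = 0.8318

L_1/L_2 ≈ 0.832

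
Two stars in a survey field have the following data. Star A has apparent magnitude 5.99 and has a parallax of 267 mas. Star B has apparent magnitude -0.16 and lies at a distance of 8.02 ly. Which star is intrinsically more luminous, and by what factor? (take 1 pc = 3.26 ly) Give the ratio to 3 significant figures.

Star B is more luminous, by a factor of 124.

Star A: p = 267 mas = 0.267″ → d = 1/p = 3.745 pc
Star A: M = m − 5 log₁₀ d + 5 = 5.99 − 5·0.5735 + 5 = 8.123
Star B: d = 8.02 ly / 3.26 = 2.460 pc
Star B: M = m − 5 log₁₀ d + 5 = -0.16 − 5·0.3910 + 5 = 2.885
ΔM = M_A − M_B = 8.123 − (2.885) = 5.237; smaller M is more luminous → Star B.
L ratio = 10^(0.4 |ΔM|) = 10^2.095 = 124.4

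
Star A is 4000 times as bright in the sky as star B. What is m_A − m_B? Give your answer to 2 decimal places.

m_A − m_B ≈ -9.01

Pogson: Δm = −2.5 log₁₀(ratio) = −2.5 log₁₀(4000) = −2.5 × 3.6021 = -9.005
Star A is brighter, so it has the smaller magnitude: the difference is negative.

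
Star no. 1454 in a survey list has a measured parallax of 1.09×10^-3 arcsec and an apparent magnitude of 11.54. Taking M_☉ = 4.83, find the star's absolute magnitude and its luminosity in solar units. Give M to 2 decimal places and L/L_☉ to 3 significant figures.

M ≈ 1.73; L/L_☉ ≈ 17.4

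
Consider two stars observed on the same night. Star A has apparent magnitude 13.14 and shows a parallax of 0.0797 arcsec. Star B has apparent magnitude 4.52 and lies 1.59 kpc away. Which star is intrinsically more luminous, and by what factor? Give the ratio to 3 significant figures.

Star B is more luminous, by a factor of 4.51×10^7.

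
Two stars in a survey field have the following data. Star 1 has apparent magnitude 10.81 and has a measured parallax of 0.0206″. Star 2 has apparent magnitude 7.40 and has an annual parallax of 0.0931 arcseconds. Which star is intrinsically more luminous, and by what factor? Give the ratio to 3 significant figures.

Star 2 is more luminous, by a factor of 1.13.

Star 1: d = 1/p = 1/0.0206″ = 48.54 pc
Star 1: M = m − 5 log₁₀ d + 5 = 10.81 − 5·1.6861 + 5 = 7.379
Star 2: d = 1/p = 1/0.0931″ = 10.74 pc
Star 2: M = m − 5 log₁₀ d + 5 = 7.40 − 5·1.0311 + 5 = 7.245
ΔM = M_1 − M_2 = 7.379 − (7.245) = 0.135; smaller M is more luminous → Star 2.
L ratio = 10^(0.4 |ΔM|) = 10^0.054 = 1.132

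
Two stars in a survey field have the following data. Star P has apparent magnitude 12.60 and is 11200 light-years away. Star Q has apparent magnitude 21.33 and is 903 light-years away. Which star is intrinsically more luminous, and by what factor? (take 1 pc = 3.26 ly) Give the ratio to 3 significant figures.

Star P is more luminous, by a factor of 478000.

Star P: d = 11200 ly / 3.26 = 3436 pc
Star P: M = m − 5 log₁₀ d + 5 = 12.60 − 5·3.5360 + 5 = -0.080
Star Q: d = 903 ly / 3.26 = 277.0 pc
Star Q: M = m − 5 log₁₀ d + 5 = 21.33 − 5·2.4425 + 5 = 14.118
ΔM = M_P − M_Q = -0.080 − (14.118) = -14.198; smaller M is more luminous → Star P.
L ratio = 10^(0.4 |ΔM|) = 10^5.679 = 477600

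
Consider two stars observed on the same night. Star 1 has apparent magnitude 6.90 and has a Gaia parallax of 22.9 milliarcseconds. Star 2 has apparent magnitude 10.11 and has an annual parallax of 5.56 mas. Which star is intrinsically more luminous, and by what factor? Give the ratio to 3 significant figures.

Star 1 is more luminous, by a factor of 1.13.

Star 1: p = 22.9 mas = 0.0229″ → d = 1/p = 43.67 pc
Star 1: M = m − 5 log₁₀ d + 5 = 6.90 − 5·1.6402 + 5 = 3.699
Star 2: p = 5.56 mas = 5.56×10^-3″ → d = 1/p = 179.9 pc
Star 2: M = m − 5 log₁₀ d + 5 = 10.11 − 5·2.2549 + 5 = 3.835
ΔM = M_1 − M_2 = 3.699 − (3.835) = -0.136; smaller M is more luminous → Star 1.
L ratio = 10^(0.4 |ΔM|) = 10^0.054 = 1.134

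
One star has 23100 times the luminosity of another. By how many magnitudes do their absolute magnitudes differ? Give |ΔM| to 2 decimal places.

|ΔM| ≈ 10.91

Pogson: ΔM = −2.5 log₁₀(ratio) = −2.5 log₁₀(23100) = −2.5 × 4.3636 = -10.909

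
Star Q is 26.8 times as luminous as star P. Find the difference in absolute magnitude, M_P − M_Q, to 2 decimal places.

M_P − M_Q ≈ 3.57

Pogson: ΔM = −2.5 log₁₀(ratio) = −2.5 log₁₀(26.8) = −2.5 × 1.4281 = -3.570
Star Q is brighter so has the smaller magnitude: M_P − M_Q is positive.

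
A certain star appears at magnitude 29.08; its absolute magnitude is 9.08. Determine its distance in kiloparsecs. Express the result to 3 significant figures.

Distance modulus: m − M = 29.08 − (9.08) = 20.000
m − M = 5 log₁₀ d − 5
log₁₀ d = (m − M)/5 + 1 = 5.0000
d = 10^5.0000 = 100000 pc
= 100.0 kpc

d ≈ 100 kpc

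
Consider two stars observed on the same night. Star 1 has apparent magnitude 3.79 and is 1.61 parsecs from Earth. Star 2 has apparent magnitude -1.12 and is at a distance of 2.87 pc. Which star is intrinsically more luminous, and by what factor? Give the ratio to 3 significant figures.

Star 2 is more luminous, by a factor of 292.

Star 1: M = m − 5 log₁₀ d + 5 = 3.79 − 5·0.2068 + 5 = 7.756
Star 2: M = m − 5 log₁₀ d + 5 = -1.12 − 5·0.4579 + 5 = 1.591
ΔM = M_1 − M_2 = 7.756 − (1.591) = 6.165; smaller M is more luminous → Star 2.
L ratio = 10^(0.4 |ΔM|) = 10^2.466 = 292.5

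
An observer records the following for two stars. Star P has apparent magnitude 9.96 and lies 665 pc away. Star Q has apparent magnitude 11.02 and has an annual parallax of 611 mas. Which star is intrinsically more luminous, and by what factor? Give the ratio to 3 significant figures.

Star P is more luminous, by a factor of 438000.

Star P: M = m − 5 log₁₀ d + 5 = 9.96 − 5·2.8228 + 5 = 0.846
Star Q: p = 611 mas = 0.611″ → d = 1/p = 1.637 pc
Star Q: M = m − 5 log₁₀ d + 5 = 11.02 − 5·0.2140 + 5 = 14.950
ΔM = M_P − M_Q = 0.846 − (14.950) = -14.104; smaller M is more luminous → Star P.
L ratio = 10^(0.4 |ΔM|) = 10^5.642 = 438300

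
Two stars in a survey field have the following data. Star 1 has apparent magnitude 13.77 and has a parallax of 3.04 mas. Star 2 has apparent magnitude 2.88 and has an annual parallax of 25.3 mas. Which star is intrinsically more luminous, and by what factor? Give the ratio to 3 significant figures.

Star 2 is more luminous, by a factor of 328.

Star 1: p = 3.04 mas = 3.04×10^-3″ → d = 1/p = 328.9 pc
Star 1: M = m − 5 log₁₀ d + 5 = 13.77 − 5·2.5171 + 5 = 6.184
Star 2: p = 25.3 mas = 0.0253″ → d = 1/p = 39.53 pc
Star 2: M = m − 5 log₁₀ d + 5 = 2.88 − 5·1.5969 + 5 = -0.104
ΔM = M_1 − M_2 = 6.184 − (-0.104) = 6.289; smaller M is more luminous → Star 2.
L ratio = 10^(0.4 |ΔM|) = 10^2.516 = 327.7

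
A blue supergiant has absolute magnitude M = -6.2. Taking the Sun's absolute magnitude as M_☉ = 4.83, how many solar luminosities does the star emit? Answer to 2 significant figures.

M − M_☉ = -6.2 − 4.83 = -11.030
L/L_☉ = 10^(−0.4 (M − M_☉)) = 10^4.412 = 25820

L/L_☉ ≈ 26000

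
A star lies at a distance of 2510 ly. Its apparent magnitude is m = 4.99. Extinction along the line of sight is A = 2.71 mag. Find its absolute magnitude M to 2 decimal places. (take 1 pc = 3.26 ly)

d = 2510 ly / 3.26 = 769.9 pc
5 log₁₀(d/10 pc) = 5 log₁₀(769.9) − 5 = 9.432
M = m − 5 log₁₀(d/10) − A = 4.99 − 9.432 − 2.71 = -7.152

M ≈ -7.15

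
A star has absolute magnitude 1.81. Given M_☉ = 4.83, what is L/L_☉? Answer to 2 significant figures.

M − M_☉ = 1.81 − 4.83 = -3.020
L/L_☉ = 10^(−0.4 (M − M_☉)) = 10^1.208 = 16.14

L/L_☉ ≈ 16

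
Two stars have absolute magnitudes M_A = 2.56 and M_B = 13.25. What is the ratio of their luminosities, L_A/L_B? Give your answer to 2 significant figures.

ΔM = M_A − M_B = -10.69
L_A/L_B = 10^(−0.4 ΔM) = 10^4.276 = 18880

L_A/L_B ≈ 19000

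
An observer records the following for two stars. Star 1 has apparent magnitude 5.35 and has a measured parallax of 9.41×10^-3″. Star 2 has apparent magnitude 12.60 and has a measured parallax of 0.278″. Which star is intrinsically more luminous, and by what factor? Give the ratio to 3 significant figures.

Star 1: d = 1/p = 1/9.41×10^-3″ = 106.3 pc
Star 1: M = m − 5 log₁₀ d + 5 = 5.35 − 5·2.0264 + 5 = 0.218
Star 2: d = 1/p = 1/0.278″ = 3.597 pc
Star 2: M = m − 5 log₁₀ d + 5 = 12.60 − 5·0.5560 + 5 = 14.820
ΔM = M_1 − M_2 = 0.218 − (14.820) = -14.602; smaller M is more luminous → Star 1.
L ratio = 10^(0.4 |ΔM|) = 10^5.841 = 693300

Star 1 is more luminous, by a factor of 693000.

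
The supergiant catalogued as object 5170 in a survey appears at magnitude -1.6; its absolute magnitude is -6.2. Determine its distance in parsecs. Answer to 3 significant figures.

d ≈ 83.2 pc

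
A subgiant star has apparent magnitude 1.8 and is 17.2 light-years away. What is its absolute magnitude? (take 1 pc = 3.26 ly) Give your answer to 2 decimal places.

M ≈ 3.19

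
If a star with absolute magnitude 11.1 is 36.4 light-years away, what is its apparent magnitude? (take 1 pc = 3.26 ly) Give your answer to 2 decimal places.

m ≈ 11.34

d = 36.4 ly / 3.26 = 11.17 pc
m = M + 5 log₁₀ d − 5 = 11.1 + 5·1.0479 − 5 = 11.339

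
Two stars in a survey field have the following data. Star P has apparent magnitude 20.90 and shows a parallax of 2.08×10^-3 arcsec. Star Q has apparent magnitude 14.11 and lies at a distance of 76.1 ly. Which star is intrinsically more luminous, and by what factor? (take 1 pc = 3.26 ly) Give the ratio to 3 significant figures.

Star Q is more luminous, by a factor of 1.23.

Star P: d = 1/p = 1/2.08×10^-3″ = 480.8 pc
Star P: M = m − 5 log₁₀ d + 5 = 20.90 − 5·2.6819 + 5 = 12.490
Star Q: d = 76.1 ly / 3.26 = 23.34 pc
Star Q: M = m − 5 log₁₀ d + 5 = 14.11 − 5·1.3682 + 5 = 12.269
ΔM = M_P − M_Q = 12.490 − (12.269) = 0.221; smaller M is more luminous → Star Q.
L ratio = 10^(0.4 |ΔM|) = 10^0.088 = 1.226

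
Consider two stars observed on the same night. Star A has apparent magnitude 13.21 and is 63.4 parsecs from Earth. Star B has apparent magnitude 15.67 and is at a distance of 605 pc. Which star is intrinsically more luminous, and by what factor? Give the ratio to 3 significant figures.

Star A: M = m − 5 log₁₀ d + 5 = 13.21 − 5·1.8021 + 5 = 9.200
Star B: M = m − 5 log₁₀ d + 5 = 15.67 − 5·2.7818 + 5 = 6.761
ΔM = M_A − M_B = 9.200 − (6.761) = 2.438; smaller M is more luminous → Star B.
L ratio = 10^(0.4 |ΔM|) = 10^0.975 = 9.448

Star B is more luminous, by a factor of 9.45.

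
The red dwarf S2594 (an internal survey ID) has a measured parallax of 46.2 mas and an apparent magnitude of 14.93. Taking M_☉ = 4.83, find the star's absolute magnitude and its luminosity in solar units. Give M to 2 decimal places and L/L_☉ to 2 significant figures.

M ≈ 13.25; L/L_☉ ≈ 4.3×10^-4

d = 1/p = 1000/46.2 mas = 21.65 pc
M = m − 5 log₁₀ d + 5 = 14.93 − 5·1.3354 + 5 = 13.253
M − M_☉ = 13.253 − 4.83 = 8.423
L/L_☉ = 10^(−0.4 × 8.423) = 4.273×10^-4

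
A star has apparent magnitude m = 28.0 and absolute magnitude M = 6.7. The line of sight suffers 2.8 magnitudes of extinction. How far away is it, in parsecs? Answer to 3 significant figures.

d ≈ 50100 pc

m − M = 5 log₁₀(d/10 pc) + A  ⇒  28.0 − (6.7) − 2.8 = 5 log₁₀(d/10)
18.500 = 5 log₁₀(d/10)
log₁₀ d = (m − M − A)/5 + 1 = 4.7000
d = 10^4.7000 = 50120 pc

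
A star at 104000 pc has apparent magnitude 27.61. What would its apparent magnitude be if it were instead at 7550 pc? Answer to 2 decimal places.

Flux ∝ 1/d², so Δm = 5 log₁₀(d₂/d₁) = 5 log₁₀(7550/104000) = -5.695
m₂ = m₁ + Δm = 27.61 + (-5.695) = 21.915

m ≈ 21.91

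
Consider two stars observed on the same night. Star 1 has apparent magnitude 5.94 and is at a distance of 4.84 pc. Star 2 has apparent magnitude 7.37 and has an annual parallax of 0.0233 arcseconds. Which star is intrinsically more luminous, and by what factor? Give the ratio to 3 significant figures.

Star 2 is more luminous, by a factor of 21.1.

Star 1: M = m − 5 log₁₀ d + 5 = 5.94 − 5·0.6848 + 5 = 7.516
Star 2: d = 1/p = 1/0.0233″ = 42.92 pc
Star 2: M = m − 5 log₁₀ d + 5 = 7.37 − 5·1.6326 + 5 = 4.207
ΔM = M_1 − M_2 = 7.516 − (4.207) = 3.309; smaller M is more luminous → Star 2.
L ratio = 10^(0.4 |ΔM|) = 10^1.324 = 21.07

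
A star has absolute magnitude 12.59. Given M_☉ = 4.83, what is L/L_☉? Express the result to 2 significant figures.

L/L_☉ ≈ 7.9×10^-4

M − M_☉ = 12.59 − 4.83 = 7.760
L/L_☉ = 10^(−0.4 (M − M_☉)) = 10^-3.104 = 7.870×10^-4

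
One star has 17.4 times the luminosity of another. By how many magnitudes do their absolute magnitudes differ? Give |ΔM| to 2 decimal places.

|ΔM| ≈ 3.10

Pogson: ΔM = −2.5 log₁₀(ratio) = −2.5 log₁₀(17.4) = −2.5 × 1.2405 = -3.101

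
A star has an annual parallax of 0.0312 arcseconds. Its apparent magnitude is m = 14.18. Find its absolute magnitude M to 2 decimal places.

M ≈ 11.65

d = 1/p = 1/0.0312″ = 32.05 pc
5 log₁₀(d/10 pc) = 5 log₁₀(32.05) − 5 = 2.529
M = m − 5 log₁₀(d/10) = 14.18 − 2.529 = 11.651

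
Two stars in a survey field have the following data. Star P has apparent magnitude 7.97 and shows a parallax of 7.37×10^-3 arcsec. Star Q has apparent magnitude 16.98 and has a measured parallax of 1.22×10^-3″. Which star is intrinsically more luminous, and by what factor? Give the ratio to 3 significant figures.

Star P: d = 1/p = 1/7.37×10^-3″ = 135.7 pc
Star P: M = m − 5 log₁₀ d + 5 = 7.97 − 5·2.1325 + 5 = 2.307
Star Q: d = 1/p = 1/1.22×10^-3″ = 819.7 pc
Star Q: M = m − 5 log₁₀ d + 5 = 16.98 − 5·2.9136 + 5 = 7.412
ΔM = M_P − M_Q = 2.307 − (7.412) = -5.104; smaller M is more luminous → Star P.
L ratio = 10^(0.4 |ΔM|) = 10^2.042 = 110.1

Star P is more luminous, by a factor of 110.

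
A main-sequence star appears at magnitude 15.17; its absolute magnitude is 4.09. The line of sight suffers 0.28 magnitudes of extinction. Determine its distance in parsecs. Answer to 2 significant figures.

m − M = 5 log₁₀(d/10 pc) + A  ⇒  15.17 − (4.09) − 0.28 = 5 log₁₀(d/10)
10.800 = 5 log₁₀(d/10)
log₁₀ d = (m − M − A)/5 + 1 = 3.1600
d = 10^3.1600 = 1445 pc

d ≈ 1400 pc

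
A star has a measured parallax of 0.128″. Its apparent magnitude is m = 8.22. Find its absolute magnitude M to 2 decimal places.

d = 1/p = 1/0.128″ = 7.812 pc
5 log₁₀(d/10 pc) = 5 log₁₀(7.812) − 5 = -0.536
M = m − 5 log₁₀(d/10) = 8.22 + 0.536 = 8.756

M ≈ 8.76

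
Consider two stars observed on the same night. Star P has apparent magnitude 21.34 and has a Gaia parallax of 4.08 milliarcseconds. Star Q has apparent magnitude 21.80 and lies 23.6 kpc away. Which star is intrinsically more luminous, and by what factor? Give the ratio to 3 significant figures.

Star Q is more luminous, by a factor of 6070.

Star P: p = 4.08 mas = 4.08×10^-3″ → d = 1/p = 245.1 pc
Star P: M = m − 5 log₁₀ d + 5 = 21.34 − 5·2.3893 + 5 = 14.393
Star Q: d = 23.6 kpc = 23600 pc
Star Q: M = m − 5 log₁₀ d + 5 = 21.80 − 5·4.3729 + 5 = 4.935
ΔM = M_P − M_Q = 14.393 − (4.935) = 9.458; smaller M is more luminous → Star Q.
L ratio = 10^(0.4 |ΔM|) = 10^3.783 = 6069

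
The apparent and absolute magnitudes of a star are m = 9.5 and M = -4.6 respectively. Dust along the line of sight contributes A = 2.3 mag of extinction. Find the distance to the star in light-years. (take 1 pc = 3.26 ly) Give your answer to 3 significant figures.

m − M = 5 log₁₀(d/10 pc) + A  ⇒  9.5 − (-4.6) − 2.3 = 5 log₁₀(d/10)
11.800 = 5 log₁₀(d/10)
log₁₀ d = (m − M − A)/5 + 1 = 3.3600
d = 10^3.3600 = 2291 pc
= 7468 ly

d ≈ 7470 ly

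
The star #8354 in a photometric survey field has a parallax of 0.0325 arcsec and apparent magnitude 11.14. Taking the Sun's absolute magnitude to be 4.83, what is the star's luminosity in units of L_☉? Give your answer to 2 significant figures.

d = 1/p = 1/0.0325″ = 30.77 pc
M = m − 5 log₁₀ d + 5 = 11.14 − 5·1.4881 + 5 = 8.699
M − M_☉ = 8.699 − 4.83 = 3.869
L/L_☉ = 10^(−0.4 × 3.869) = 0.02833

L/L_☉ ≈ 0.028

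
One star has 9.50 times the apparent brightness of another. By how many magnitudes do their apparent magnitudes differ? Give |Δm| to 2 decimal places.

Pogson: Δm = −2.5 log₁₀(ratio) = −2.5 log₁₀(9.50) = −2.5 × 0.9777 = -2.444

|Δm| ≈ 2.44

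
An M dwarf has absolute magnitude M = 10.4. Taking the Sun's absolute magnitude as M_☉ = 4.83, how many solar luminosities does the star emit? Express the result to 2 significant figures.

M − M_☉ = 10.4 − 4.83 = 5.570
L/L_☉ = 10^(−0.4 (M − M_☉)) = 10^-2.228 = 5.916×10^-3

L/L_☉ ≈ 5.9×10^-3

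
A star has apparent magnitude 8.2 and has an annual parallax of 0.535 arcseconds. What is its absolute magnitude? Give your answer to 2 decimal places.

M ≈ 11.84

d = 1/p = 1/0.535″ = 1.869 pc
5 log₁₀(d/10 pc) = 5 log₁₀(1.869) − 5 = -3.642
M = m − 5 log₁₀(d/10) = 8.2 + 3.642 = 11.842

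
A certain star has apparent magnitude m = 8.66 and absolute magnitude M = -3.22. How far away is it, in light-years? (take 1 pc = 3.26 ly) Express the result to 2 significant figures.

d ≈ 7700 ly

μ = m − M = 11.880
m − M = 5 log₁₀ d − 5
log₁₀ d = (m − M)/5 + 1 = 3.3760
d = 10^3.3760 = 2377 pc
= 7748 ly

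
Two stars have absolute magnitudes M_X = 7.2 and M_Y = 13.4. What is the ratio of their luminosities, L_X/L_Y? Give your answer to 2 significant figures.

L_X/L_Y ≈ 300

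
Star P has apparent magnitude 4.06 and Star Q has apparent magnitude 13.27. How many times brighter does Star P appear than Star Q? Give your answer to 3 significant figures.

4830

Magnitude difference = -9.21
Flux ratio = 10^(−0.4 Δm) = 10^(−0.4 × -9.21) = 10^3.684 = 4831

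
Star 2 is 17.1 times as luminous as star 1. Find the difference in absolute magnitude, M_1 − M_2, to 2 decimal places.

Pogson: ΔM = −2.5 log₁₀(ratio) = −2.5 log₁₀(17.1) = −2.5 × 1.2330 = -3.082
Star 2 is brighter so has the smaller magnitude: M_1 − M_2 is positive.

M_1 − M_2 ≈ 3.08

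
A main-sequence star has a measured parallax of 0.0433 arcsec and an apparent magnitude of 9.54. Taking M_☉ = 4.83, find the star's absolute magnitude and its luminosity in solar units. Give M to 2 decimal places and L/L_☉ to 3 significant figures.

M ≈ 7.72; L/L_☉ ≈ 0.0697

d = 1/p = 1/0.0433″ = 23.09 pc
M = m − 5 log₁₀ d + 5 = 9.54 − 5·1.3635 + 5 = 7.722
M − M_☉ = 7.722 − 4.83 = 2.892
L/L_☉ = 10^(−0.4 × 2.892) = 0.06967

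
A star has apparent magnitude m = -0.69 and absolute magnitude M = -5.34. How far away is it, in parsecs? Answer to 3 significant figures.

d ≈ 85.1 pc

μ = m − M = 4.650
m − M = 5 log₁₀ d − 5
log₁₀ d = (m − M)/5 + 1 = 1.9300
d = 10^1.9300 = 85.11 pc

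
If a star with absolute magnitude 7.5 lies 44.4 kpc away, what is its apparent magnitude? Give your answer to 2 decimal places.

m ≈ 25.74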